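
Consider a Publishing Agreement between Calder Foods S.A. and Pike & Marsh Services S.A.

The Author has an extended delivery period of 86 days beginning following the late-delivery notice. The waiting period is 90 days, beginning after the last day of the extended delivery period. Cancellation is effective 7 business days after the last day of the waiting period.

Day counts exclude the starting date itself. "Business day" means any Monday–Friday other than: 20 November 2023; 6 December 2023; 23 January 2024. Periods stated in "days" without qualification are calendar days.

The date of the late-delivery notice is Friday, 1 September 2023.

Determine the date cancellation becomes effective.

The last day of the extended delivery period: 86 calendar days after 1 September 2023 is 26 November 2023.
The last day of the waiting period: 26 November 2023 + 90 days = 24 February 2024.
From Saturday, 24 February 2024, 7 business days (Feb 26, Feb 27, Feb 28, Feb 29, Mar 1, Mar 4, Mar 5, skipping weekends) brings us to Tuesday, 5 March 2024, which is the date cancellation becomes effective.

5 March 2024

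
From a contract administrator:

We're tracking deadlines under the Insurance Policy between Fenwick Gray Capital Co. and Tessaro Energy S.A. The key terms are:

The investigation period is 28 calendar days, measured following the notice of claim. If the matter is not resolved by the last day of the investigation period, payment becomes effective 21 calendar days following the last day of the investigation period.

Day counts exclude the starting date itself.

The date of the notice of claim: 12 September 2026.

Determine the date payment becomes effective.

31 October 2026

Adding 28 calendar days to 12 September 2026 gives 10 October 2026, which is the last day of the investigation period.
Adding 21 calendar days to 10 October 2026 gives 31 October 2026, which is the date payment becomes effective.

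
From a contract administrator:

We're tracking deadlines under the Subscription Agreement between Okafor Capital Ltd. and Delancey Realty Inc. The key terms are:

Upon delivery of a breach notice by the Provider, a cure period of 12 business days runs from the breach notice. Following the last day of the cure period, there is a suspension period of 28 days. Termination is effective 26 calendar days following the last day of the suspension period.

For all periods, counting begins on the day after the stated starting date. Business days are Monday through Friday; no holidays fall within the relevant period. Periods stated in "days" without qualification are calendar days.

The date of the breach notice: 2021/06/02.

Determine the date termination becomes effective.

2021/08/11

The last day of the cure period: counting 12 business days from Wednesday, 2021/06/02 (Jun 3, Jun 4, Jun 7, Jun 8, …, Jun 16, Jun 17, Jun 18, skipping weekends) reaches Friday, 2021/06/18.
Adding 28 calendar days to 2021/06/18 gives 2021/07/16, which is the last day of the suspension period.
Adding 26 calendar days to 2021/07/16 gives 2021/08/11, which is the date termination becomes effective.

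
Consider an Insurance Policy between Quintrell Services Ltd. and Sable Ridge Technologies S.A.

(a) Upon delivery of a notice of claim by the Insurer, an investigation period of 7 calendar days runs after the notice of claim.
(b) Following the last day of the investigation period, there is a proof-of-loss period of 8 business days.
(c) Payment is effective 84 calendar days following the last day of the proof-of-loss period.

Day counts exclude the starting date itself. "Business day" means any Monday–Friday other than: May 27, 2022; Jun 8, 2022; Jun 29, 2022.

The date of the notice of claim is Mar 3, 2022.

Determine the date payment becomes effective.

Adding 7 calendar days to Mar 3, 2022 gives Mar 10, 2022, which is the last day of the investigation period.
The last day of the proof-of-loss period: 8 business days after Thursday, Mar 10, 2022, skipping weekends — Mar 11, Mar 14, Mar 15, Mar 16, Mar 17, Mar 18, Mar 21, Mar 22 — lands on Tuesday, Mar 22, 2022.
The date payment becomes effective: 84 calendar days after Mar 22, 2022 is Jun 14, 2022.

Jun 14, 2022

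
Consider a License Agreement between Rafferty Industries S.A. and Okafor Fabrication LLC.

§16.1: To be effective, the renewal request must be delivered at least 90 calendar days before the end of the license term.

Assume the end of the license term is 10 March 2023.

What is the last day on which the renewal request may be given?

10 December 2022

Counting back 90 calendar days from 10 March 2023 gives 10 December 2022.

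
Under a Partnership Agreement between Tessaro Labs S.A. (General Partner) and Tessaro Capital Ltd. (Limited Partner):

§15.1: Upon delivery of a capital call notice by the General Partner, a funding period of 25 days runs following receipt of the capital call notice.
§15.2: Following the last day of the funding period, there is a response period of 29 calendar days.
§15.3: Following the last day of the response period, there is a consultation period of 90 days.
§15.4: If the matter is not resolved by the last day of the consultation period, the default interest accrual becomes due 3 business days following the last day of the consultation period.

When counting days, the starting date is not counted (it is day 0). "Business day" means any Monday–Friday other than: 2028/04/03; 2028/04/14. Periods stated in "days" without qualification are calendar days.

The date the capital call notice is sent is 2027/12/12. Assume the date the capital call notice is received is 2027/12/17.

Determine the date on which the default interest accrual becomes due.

The last day of the funding period: 2027/12/17 + 25 days = 2028/01/11.
The last day of the response period: 29 calendar days after 2028/01/11 is 2028/02/09.
Adding 90 calendar days to 2028/02/09 gives 2028/05/09, which is the last day of the consultation period.
From Tuesday, 2028/05/09, 3 business days (May 10, May 11, May 12, skipping weekends) brings us to Friday, 2028/05/12, which is the date on which the default interest accrual becomes due.

2028/05/12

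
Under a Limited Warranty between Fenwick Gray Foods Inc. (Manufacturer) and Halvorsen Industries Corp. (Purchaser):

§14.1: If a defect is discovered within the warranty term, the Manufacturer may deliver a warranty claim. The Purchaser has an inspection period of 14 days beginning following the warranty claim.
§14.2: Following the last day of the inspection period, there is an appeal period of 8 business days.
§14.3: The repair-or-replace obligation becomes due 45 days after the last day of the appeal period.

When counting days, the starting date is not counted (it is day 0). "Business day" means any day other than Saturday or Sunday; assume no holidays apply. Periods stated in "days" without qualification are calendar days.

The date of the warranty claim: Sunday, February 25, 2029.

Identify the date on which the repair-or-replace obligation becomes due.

The last day of the inspection period: 14 calendar days after February 25, 2029 is March 11, 2029.
From Sunday, March 11, 2029, 8 business days (Mar 12, Mar 13, Mar 14, Mar 15, Mar 16, Mar 19, Mar 20, Mar 21, skipping weekends) brings us to Wednesday, March 21, 2029, which is the last day of the appeal period.
Adding 45 calendar days to March 21, 2029 gives May 5, 2029, which is the date on which the repair-or-replace obligation becomes due.

May 5, 2029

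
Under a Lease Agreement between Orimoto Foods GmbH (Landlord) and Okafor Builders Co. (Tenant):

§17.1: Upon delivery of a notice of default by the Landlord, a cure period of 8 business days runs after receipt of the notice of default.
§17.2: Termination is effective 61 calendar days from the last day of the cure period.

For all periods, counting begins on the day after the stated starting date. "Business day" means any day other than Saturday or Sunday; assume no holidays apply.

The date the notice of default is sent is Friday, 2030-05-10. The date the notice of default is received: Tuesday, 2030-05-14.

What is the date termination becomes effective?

From Tuesday, 2030-05-14, 8 business days (May 15, May 16, May 17, May 20, May 21, May 22, May 23, May 24, skipping weekends) brings us to Friday, 2030-05-24, which is the last day of the cure period.
Adding 61 calendar days to 2030-05-24 gives 2030-07-24, which is the date termination becomes effective.

2030-07-24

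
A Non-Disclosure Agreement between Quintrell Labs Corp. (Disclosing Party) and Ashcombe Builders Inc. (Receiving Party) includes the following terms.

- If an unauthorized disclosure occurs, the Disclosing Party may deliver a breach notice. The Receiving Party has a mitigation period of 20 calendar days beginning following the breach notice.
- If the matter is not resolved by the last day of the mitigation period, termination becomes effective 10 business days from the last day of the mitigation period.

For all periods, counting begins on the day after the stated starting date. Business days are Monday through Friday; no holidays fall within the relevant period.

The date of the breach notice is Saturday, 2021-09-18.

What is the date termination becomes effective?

Adding 20 calendar days to 2021-09-18 gives 2021-10-08, which is the last day of the mitigation period.
From Friday, 2021-10-08, 10 business days (Oct 11, Oct 12, Oct 13, Oct 14, Oct 15, Oct 18, Oct 19, Oct 20, Oct 21, Oct 22, skipping weekends) brings us to Friday, 2021-10-22, which is the date termination becomes effective.

2021-10-22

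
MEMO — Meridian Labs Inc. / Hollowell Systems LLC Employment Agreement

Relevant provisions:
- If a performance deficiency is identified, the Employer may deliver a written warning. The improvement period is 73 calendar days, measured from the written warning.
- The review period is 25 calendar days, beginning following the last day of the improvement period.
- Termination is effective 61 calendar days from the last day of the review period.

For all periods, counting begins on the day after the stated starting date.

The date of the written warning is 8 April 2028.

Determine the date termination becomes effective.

14 September 2028

The last day of the improvement period: 73 calendar days after 8 April 2028 is 20 June 2028.
The last day of the review period: 20 June 2028 + 25 days = 15 July 2028.
The date termination becomes effective: 15 July 2028 + 61 days = 14 September 2028.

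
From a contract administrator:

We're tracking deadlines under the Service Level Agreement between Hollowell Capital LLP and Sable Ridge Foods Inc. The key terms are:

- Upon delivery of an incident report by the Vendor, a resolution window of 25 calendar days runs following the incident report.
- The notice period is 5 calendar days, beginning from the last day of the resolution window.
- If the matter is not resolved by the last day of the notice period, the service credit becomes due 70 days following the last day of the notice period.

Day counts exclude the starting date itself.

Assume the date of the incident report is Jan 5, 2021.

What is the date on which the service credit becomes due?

The last day of the resolution window: Jan 5, 2021 + 25 days = Jan 30, 2021.
Adding 5 calendar days to Jan 30, 2021 gives Feb 4, 2021, which is the last day of the notice period.
The date on which the service credit becomes due: Feb 4, 2021 + 70 days = Apr 15, 2021.

Apr 15, 2021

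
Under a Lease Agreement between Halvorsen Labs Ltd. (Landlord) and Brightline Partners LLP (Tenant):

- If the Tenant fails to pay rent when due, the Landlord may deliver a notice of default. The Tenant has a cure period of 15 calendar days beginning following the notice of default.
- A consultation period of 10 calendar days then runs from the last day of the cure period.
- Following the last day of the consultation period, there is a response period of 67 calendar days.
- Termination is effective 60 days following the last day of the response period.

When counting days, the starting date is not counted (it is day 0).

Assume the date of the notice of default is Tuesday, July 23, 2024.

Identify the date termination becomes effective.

Adding 15 calendar days to July 23, 2024 gives August 7, 2024, which is the last day of the cure period.
The last day of the consultation period: August 7, 2024 + 10 days = August 17, 2024.
The last day of the response period: 67 calendar days after August 17, 2024 is October 23, 2024.
The date termination becomes effective: October 23, 2024 + 60 days = December 22, 2024.

December 22, 2024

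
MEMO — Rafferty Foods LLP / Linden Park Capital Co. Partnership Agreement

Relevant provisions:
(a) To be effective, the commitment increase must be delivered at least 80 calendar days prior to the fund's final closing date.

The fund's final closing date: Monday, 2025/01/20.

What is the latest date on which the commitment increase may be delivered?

2024/11/01

Counting back 80 calendar days from 2025/01/20 gives 2024/11/01.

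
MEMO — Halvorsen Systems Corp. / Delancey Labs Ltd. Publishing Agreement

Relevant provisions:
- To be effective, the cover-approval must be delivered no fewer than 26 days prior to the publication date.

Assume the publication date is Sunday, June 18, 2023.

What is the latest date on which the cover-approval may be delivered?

May 23, 2023

Counting back 26 calendar days from June 18, 2023 gives May 23, 2023.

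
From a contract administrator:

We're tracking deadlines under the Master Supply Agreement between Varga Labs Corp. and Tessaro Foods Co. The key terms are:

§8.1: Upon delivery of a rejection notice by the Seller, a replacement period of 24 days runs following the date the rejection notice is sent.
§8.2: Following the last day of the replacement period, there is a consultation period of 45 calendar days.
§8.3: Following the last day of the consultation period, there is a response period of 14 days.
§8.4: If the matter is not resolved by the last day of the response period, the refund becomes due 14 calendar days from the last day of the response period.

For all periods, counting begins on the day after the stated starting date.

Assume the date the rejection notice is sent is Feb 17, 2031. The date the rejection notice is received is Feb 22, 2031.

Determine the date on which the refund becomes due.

The last day of the replacement period: Feb 17, 2031 + 24 days = Mar 13, 2031.
The last day of the consultation period: Mar 13, 2031 + 45 days = Apr 27, 2031.
Adding 14 calendar days to Apr 27, 2031 gives May 11, 2031, which is the last day of the response period.
Adding 14 calendar days to May 11, 2031 gives May 25, 2031, which is the date on which the refund becomes due.

May 25, 2031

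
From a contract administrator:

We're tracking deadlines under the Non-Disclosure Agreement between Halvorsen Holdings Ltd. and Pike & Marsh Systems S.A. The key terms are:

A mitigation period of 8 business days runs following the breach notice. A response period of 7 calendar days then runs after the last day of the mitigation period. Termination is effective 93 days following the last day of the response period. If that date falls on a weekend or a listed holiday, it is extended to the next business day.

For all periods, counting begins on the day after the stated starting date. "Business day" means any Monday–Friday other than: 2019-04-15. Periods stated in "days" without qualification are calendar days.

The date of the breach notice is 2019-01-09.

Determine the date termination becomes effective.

2019-05-01

From Wednesday, 2019-01-09, 8 business days (Jan 10, Jan 11, Jan 14, Jan 15, Jan 16, Jan 17, Jan 18, Jan 21, skipping weekends) brings us to Monday, 2019-01-21, which is the last day of the mitigation period.
The last day of the response period: 2019-01-21 + 7 days = 2019-01-28.
Adding 93 calendar days to 2019-01-28 gives 2019-05-01, which is the date termination becomes effective. 2019-05-01 is a Wednesday and is not a listed holiday, so no roll-forward applies.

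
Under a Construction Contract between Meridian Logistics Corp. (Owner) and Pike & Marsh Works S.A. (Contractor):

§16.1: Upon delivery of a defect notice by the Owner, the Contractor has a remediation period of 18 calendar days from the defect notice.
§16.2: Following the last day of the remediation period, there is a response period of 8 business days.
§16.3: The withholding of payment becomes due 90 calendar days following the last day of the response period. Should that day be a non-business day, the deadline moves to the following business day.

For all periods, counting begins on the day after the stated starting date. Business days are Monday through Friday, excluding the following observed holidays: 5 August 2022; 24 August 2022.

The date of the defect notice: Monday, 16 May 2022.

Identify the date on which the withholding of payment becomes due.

13 September 2022

Adding 18 calendar days to 16 May 2022 gives 3 June 2022, which is the last day of the remediation period.
From Friday, 3 June 2022, 8 business days (Jun 6, Jun 7, Jun 8, Jun 9, Jun 10, Jun 13, Jun 14, Jun 15, skipping weekends) brings us to Wednesday, 15 June 2022, which is the last day of the response period.
The date on which the withholding of payment becomes due: 15 June 2022 + 90 days = 13 September 2022. 13 September 2022 is a Tuesday and is not a listed holiday, so no roll-forward applies.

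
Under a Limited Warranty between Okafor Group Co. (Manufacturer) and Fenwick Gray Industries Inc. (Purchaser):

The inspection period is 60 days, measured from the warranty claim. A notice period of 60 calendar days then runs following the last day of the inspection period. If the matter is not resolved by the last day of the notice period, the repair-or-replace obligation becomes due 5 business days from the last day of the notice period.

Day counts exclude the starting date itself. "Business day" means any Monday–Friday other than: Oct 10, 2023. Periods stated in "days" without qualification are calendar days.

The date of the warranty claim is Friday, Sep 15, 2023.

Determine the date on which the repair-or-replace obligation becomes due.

Jan 19, 2024

The last day of the inspection period: 60 calendar days after Sep 15, 2023 is Nov 14, 2023.
The last day of the notice period: 60 calendar days after Nov 14, 2023 is Jan 13, 2024.
From Saturday, Jan 13, 2024, 5 business days (Jan 15, Jan 16, Jan 17, Jan 18, Jan 19, skipping weekends) brings us to Friday, Jan 19, 2024, which is the date on which the repair-or-replace obligation becomes due.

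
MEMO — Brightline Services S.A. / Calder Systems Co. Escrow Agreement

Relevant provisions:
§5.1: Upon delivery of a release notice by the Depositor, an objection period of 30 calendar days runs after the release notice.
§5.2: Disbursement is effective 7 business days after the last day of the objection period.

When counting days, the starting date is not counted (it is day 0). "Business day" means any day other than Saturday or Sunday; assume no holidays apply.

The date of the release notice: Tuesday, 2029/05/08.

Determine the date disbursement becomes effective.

The last day of the objection period: 30 calendar days after 2029/05/08 is 2029/06/07.
The date disbursement becomes effective: counting 7 business days from Thursday, 2029/06/07 (Jun 8, Jun 11, Jun 12, Jun 13, Jun 14, Jun 15, Jun 18, skipping weekends) reaches Monday, 2029/06/18.

2029/06/18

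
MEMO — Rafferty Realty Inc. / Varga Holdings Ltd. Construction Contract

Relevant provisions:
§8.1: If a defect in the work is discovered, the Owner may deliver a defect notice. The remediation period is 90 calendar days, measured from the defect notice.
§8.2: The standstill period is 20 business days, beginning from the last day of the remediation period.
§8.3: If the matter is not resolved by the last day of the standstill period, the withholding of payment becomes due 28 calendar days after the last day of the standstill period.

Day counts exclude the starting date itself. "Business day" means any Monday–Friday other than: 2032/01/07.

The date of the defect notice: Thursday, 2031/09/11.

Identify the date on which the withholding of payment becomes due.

2032/02/05

The last day of the remediation period: 90 calendar days after 2031/09/11 is 2031/12/10.
From Wednesday, 2031/12/10, 20 business days (Dec 11, Dec 12, Dec 15, Dec 16, …, Jan 5, Jan 6, Jan 8, skipping weekends and the listed holiday on Jan 7) brings us to Thursday, 2032/01/08, which is the last day of the standstill period.
The date on which the withholding of payment becomes due: 28 calendar days after 2032/01/08 is 2032/02/05.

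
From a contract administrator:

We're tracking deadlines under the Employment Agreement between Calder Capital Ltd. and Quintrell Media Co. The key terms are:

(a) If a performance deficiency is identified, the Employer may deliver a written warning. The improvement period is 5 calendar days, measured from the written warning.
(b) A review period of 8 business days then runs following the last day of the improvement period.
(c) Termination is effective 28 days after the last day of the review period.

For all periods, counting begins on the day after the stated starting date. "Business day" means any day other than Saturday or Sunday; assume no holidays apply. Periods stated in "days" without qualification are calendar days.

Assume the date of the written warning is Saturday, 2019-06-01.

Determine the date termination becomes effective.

Adding 5 calendar days to 2019-06-01 gives 2019-06-06, which is the last day of the improvement period.
From Thursday, 2019-06-06, 8 business days (Jun 7, Jun 10, Jun 11, Jun 12, Jun 13, Jun 14, Jun 17, Jun 18, skipping weekends) brings us to Tuesday, 2019-06-18, which is the last day of the review period.
The date termination becomes effective: 2019-06-18 + 28 days = 2019-07-16.

2019-07-16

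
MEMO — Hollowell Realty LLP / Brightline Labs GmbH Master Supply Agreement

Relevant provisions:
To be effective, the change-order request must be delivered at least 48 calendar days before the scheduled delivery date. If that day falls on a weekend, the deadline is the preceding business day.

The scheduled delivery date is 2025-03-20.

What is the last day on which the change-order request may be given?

Counting back 48 calendar days from 2025-03-20 gives 2025-01-31. That is a Friday, so no adjustment is needed.

2025-01-31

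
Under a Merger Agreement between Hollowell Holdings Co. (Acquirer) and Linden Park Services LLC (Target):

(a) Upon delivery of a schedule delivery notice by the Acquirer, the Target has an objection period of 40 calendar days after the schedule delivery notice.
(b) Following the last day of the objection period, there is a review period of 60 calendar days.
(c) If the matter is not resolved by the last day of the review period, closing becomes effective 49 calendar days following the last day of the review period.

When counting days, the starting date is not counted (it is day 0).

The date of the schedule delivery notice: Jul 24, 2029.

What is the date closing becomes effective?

Adding 40 calendar days to Jul 24, 2029 gives Sep 2, 2029, which is the last day of the objection period.
Adding 60 calendar days to Sep 2, 2029 gives Nov 1, 2029, which is the last day of the review period.
The date closing becomes effective: 49 calendar days after Nov 1, 2029 is Dec 20, 2029.

Dec 20, 2029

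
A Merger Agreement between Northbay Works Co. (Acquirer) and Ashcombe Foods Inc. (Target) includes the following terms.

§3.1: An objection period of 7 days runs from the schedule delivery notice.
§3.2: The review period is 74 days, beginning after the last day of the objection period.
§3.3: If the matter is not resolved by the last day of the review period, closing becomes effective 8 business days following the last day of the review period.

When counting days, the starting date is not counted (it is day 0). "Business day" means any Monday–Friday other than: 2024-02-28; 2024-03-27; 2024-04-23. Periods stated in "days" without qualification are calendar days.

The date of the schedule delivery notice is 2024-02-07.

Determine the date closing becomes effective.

2024-05-08

The last day of the objection period: 2024-02-07 + 7 days = 2024-02-14.
The last day of the review period: 74 calendar days after 2024-02-14 is 2024-04-28.
The date closing becomes effective: counting 8 business days from Sunday, 2024-04-28 (Apr 29, Apr 30, May 1, May 2, May 3, May 6, May 7, May 8, skipping weekends) reaches Wednesday, 2024-05-08.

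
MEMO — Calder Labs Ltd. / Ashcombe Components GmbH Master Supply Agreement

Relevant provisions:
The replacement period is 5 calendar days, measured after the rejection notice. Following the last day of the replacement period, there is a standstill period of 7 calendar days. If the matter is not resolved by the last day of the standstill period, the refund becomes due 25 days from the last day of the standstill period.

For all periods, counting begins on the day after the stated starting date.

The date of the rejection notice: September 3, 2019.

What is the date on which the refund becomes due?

The last day of the replacement period: September 3, 2019 + 5 days = September 8, 2019.
The last day of the standstill period: 7 calendar days after September 8, 2019 is September 15, 2019.
The date on which the refund becomes due: September 15, 2019 + 25 days = October 10, 2019.

October 10, 2019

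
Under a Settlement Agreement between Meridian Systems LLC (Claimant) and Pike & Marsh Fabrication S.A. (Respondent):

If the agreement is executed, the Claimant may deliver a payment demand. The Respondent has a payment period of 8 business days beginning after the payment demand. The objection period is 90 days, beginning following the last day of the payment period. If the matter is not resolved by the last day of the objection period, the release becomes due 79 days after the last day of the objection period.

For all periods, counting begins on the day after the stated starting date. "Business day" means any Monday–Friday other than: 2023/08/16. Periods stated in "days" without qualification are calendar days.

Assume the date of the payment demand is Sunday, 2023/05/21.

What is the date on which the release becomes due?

From Sunday, 2023/05/21, 8 business days (May 22, May 23, May 24, May 25, May 26, May 29, May 30, May 31, skipping weekends) brings us to Wednesday, 2023/05/31, which is the last day of the payment period.
Adding 90 calendar days to 2023/05/31 gives 2023/08/29, which is the last day of the objection period.
The date on which the release becomes due: 79 calendar days after 2023/08/29 is 2023/11/16.

2023/11/16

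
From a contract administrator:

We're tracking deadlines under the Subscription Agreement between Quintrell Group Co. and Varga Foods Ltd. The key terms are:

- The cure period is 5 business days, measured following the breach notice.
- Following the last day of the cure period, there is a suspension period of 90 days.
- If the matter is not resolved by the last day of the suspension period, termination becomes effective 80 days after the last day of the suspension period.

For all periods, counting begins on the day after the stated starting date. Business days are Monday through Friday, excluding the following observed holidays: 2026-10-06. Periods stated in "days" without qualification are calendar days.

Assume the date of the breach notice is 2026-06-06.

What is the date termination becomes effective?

The last day of the cure period: counting 5 business days from Saturday, 2026-06-06 (Jun 8, Jun 9, Jun 10, Jun 11, Jun 12, skipping weekends) reaches Friday, 2026-06-12.
Adding 90 calendar days to 2026-06-12 gives 2026-09-10, which is the last day of the suspension period.
Adding 80 calendar days to 2026-09-10 gives 2026-11-29, which is the date termination becomes effective.

2026-11-29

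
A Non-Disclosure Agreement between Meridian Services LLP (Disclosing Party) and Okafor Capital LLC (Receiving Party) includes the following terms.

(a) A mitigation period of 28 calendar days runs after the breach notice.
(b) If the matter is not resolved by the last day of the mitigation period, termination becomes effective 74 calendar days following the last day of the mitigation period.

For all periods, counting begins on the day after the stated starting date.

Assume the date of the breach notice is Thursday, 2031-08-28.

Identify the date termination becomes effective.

2031-12-08

The last day of the mitigation period: 28 calendar days after 2031-08-28 is 2031-09-25.
Adding 74 calendar days to 2031-09-25 gives 2031-12-08, which is the date termination becomes effective.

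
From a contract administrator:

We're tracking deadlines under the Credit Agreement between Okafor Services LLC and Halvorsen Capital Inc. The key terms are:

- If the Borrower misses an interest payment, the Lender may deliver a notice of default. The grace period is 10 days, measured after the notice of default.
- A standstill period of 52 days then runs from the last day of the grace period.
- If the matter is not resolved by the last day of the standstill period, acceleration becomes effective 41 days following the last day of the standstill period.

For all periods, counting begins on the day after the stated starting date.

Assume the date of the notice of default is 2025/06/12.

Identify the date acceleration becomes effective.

The last day of the grace period: 2025/06/12 + 10 days = 2025/06/22.
Adding 52 calendar days to 2025/06/22 gives 2025/08/13, which is the last day of the standstill period.
The date acceleration becomes effective: 2025/08/13 + 41 days = 2025/09/23.

2025/09/23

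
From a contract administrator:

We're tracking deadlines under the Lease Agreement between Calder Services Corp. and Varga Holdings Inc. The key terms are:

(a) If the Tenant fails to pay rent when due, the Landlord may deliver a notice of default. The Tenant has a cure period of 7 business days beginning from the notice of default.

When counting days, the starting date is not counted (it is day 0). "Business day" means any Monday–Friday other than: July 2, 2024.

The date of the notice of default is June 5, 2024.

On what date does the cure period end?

June 14, 2024

The last day of the cure period: counting 7 business days from Wednesday, June 5, 2024 (Jun 6, Jun 7, Jun 10, Jun 11, Jun 12, Jun 13, Jun 14, skipping weekends) reaches Friday, June 14, 2024.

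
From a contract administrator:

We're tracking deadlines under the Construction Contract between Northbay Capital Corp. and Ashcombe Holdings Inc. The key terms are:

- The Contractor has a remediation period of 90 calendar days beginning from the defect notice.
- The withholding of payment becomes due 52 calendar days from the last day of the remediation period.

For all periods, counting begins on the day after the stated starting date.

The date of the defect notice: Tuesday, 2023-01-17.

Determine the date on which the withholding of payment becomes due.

The last day of the remediation period: 90 calendar days after 2023-01-17 is 2023-04-17.
The date on which the withholding of payment becomes due: 2023-04-17 + 52 days = 2023-06-08.

2023-06-08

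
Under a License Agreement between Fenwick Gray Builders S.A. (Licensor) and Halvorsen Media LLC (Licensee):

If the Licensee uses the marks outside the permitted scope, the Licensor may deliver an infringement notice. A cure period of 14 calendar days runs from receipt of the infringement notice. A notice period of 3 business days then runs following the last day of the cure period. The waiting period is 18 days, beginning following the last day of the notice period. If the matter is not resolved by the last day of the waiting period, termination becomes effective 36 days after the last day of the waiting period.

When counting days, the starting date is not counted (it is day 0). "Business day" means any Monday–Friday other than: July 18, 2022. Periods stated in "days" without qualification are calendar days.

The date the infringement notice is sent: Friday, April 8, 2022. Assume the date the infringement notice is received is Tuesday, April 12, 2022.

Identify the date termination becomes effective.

June 22, 2022

The last day of the cure period: 14 calendar days after April 12, 2022 is April 26, 2022.
The last day of the notice period: 3 business days after Tuesday, April 26, 2022, skipping weekends — Apr 27, Apr 28, Apr 29 — lands on Friday, April 29, 2022.
The last day of the waiting period: 18 calendar days after April 29, 2022 is May 17, 2022.
The date termination becomes effective: 36 calendar days after May 17, 2022 is June 22, 2022.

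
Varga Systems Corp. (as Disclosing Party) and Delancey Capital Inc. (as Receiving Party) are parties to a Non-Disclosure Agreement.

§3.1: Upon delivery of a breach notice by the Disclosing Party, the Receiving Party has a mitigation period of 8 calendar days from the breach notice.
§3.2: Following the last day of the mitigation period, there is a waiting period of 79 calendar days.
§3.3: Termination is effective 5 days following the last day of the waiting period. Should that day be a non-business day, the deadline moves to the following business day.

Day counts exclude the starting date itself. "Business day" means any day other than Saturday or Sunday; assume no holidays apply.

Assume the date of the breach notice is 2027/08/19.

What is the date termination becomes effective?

2027/11/19

Adding 8 calendar days to 2027/08/19 gives 2027/08/27, which is the last day of the mitigation period.
The last day of the waiting period: 79 calendar days after 2027/08/27 is 2027/11/14.
Adding 5 calendar days to 2027/11/14 gives 2027/11/19, which is the date termination becomes effective. 2027/11/19 is a Friday, so no roll-forward applies.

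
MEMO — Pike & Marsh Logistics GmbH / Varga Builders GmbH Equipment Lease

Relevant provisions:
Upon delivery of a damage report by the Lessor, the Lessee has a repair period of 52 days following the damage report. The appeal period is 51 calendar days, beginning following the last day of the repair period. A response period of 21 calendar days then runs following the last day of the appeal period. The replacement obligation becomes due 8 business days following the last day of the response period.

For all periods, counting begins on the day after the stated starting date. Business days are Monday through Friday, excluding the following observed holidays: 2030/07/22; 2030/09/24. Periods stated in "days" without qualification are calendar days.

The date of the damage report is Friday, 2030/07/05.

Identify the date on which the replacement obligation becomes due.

The last day of the repair period: 52 calendar days after 2030/07/05 is 2030/08/26.
Adding 51 calendar days to 2030/08/26 gives 2030/10/16, which is the last day of the appeal period.
The last day of the response period: 2030/10/16 + 21 days = 2030/11/06.
The date on which the replacement obligation becomes due: counting 8 business days from Wednesday, 2030/11/06 (Nov 7, Nov 8, Nov 11, Nov 12, Nov 13, Nov 14, Nov 15, Nov 18, skipping weekends) reaches Monday, 2030/11/18.

2030/11/18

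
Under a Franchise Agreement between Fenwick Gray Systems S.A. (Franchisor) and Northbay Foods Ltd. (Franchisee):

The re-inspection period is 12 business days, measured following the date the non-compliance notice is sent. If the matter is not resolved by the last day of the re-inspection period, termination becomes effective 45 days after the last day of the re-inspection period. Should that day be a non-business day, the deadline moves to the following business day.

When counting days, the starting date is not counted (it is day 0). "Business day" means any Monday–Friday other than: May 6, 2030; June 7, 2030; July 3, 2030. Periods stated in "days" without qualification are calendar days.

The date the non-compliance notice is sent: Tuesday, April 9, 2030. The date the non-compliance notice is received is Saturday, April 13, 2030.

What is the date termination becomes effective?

The last day of the re-inspection period: 12 business days after Tuesday, April 9, 2030, skipping weekends — Apr 10, Apr 11, Apr 12, Apr 15, …, Apr 23, Apr 24, Apr 25 — lands on Thursday, April 25, 2030.
The date termination becomes effective: 45 calendar days after April 25, 2030 is June 9, 2030. That falls on a Sunday, so it rolls to the next business day, Monday, June 10, 2030.

June 10, 2030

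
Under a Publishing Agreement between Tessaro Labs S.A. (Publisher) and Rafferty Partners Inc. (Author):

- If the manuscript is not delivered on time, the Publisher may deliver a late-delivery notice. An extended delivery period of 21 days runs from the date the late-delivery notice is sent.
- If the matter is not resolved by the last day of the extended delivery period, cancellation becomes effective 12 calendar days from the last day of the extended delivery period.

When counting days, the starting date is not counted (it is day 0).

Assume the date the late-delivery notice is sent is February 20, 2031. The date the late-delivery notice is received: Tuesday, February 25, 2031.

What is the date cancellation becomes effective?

March 25, 2031

Adding 21 calendar days to February 20, 2031 gives March 13, 2031, which is the last day of the extended delivery period.
The date cancellation becomes effective: 12 calendar days after March 13, 2031 is March 25, 2031.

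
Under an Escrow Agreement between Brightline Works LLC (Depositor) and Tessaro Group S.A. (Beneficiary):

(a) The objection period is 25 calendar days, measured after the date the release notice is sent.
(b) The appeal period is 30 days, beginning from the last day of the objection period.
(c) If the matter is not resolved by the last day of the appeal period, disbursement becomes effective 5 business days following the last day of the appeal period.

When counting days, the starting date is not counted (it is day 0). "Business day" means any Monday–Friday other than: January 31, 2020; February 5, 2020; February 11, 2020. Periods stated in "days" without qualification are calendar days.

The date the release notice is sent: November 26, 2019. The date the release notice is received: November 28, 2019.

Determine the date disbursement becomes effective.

Adding 25 calendar days to November 26, 2019 gives December 21, 2019, which is the last day of the objection period.
The last day of the appeal period: December 21, 2019 + 30 days = January 20, 2020.
The date disbursement becomes effective: 5 business days after Monday, January 20, 2020, skipping weekends — Jan 21, Jan 22, Jan 23, Jan 24, Jan 27 — lands on Monday, January 27, 2020.

January 27, 2020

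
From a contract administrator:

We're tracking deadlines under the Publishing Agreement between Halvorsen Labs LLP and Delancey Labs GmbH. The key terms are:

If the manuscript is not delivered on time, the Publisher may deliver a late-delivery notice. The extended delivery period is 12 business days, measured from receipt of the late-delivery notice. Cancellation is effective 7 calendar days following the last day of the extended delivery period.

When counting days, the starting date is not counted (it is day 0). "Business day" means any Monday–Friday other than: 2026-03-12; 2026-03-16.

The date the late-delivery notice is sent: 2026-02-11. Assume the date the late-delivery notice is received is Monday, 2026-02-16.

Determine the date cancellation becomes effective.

2026-03-11

The last day of the extended delivery period: 12 business days after Monday, 2026-02-16, skipping weekends — Feb 17, Feb 18, Feb 19, Feb 20, …, Mar 2, Mar 3, Mar 4 — lands on Wednesday, 2026-03-04.
Adding 7 calendar days to 2026-03-04 gives 2026-03-11, which is the date cancellation becomes effective.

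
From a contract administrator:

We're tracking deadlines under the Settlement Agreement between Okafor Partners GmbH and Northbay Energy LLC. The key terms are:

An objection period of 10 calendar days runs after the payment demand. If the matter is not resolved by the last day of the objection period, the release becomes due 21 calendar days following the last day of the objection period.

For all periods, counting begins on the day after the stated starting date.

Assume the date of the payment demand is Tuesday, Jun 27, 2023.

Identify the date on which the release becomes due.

Adding 10 calendar days to Jun 27, 2023 gives Jul 7, 2023, which is the last day of the objection period.
The date on which the release becomes due: 21 calendar days after Jul 7, 2023 is Jul 28, 2023.

Jul 28, 2023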